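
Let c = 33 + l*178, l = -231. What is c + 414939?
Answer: 373854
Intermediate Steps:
c = -41085 (c = 33 - 231*178 = 33 - 41118 = -41085)
c + 414939 = -41085 + 414939 = 373854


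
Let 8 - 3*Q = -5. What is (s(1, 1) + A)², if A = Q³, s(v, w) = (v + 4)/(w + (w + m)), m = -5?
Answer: 4631104/729 ≈ 6352.7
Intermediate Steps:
Q = 13/3 (Q = 8/3 - ⅓*(-5) = 8/3 + 5/3 = 13/3 ≈ 4.3333)
s(v, w) = (4 + v)/(-5 + 2*w) (s(v, w) = (v + 4)/(w + (w - 5)) = (4 + v)/(w + (-5 + w)) = (4 + v)/(-5 + 2*w))
A = 2197/27 (A = (13/3)³ = 2197/27 ≈ 81.370)
(s(1, 1) + A)² = ((4 + 1)/(-5 + 2*1) + 2197/27)² = (5/(-5 + 2) + 2197/27)² = (5/(-3) + 2197/27)² = (-⅓*5 + 2197/27)² = (-5/3 + 2197/27)² = (2152/27)² = 4631104/729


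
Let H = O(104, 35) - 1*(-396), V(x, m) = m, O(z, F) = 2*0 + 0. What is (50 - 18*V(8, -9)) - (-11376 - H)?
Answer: 11984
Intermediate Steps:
O(z, F) = 0 (O(z, F) = 0 + 0 = 0)
H = 396 (H = 0 - 1*(-396) = 0 + 396 = 396)
(50 - 18*V(8, -9)) - (-11376 - H) = (50 - 18*(-9)) - (-11376 - 1*396) = (50 + 162) - (-11376 - 396) = 212 - 1*(-11772) = 212 + 11772 = 11984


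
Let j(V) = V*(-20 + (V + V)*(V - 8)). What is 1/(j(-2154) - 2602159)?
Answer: -1/20064691063 ≈ -4.9839e-11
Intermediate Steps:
j(V) = V*(-20 + 2*V*(-8 + V)) (j(V) = V*(-20 + (2*V)*(-8 + V)) = V*(-20 + 2*V*(-8 + V)))
1/(j(-2154) - 2602159) = 1/(2*(-2154)*(-10 + (-2154)**2 - 8*(-2154)) - 2602159) = 1/(2*(-2154)*(-10 + 4639716 + 17232) - 2602159) = 1/(2*(-2154)*4656938 - 2602159) = 1/(-20062088904 - 2602159) = 1/(-20064691063) = -1/20064691063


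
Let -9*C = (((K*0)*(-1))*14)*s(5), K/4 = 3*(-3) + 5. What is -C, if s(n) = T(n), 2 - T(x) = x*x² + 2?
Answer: 0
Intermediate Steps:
T(x) = -x³ (T(x) = 2 - (x*x² + 2) = 2 - (x³ + 2) = 2 - (2 + x³) = 2 + (-2 - x³) = -x³)
K = -16 (K = 4*(3*(-3) + 5) = 4*(-9 + 5) = 4*(-4) = -16)
s(n) = -n³
C = 0 (C = -(-16*0*(-1))*14*(-1*5³)/9 = -(0*(-1))*14*(-1*125)/9 = -0*14*(-125)/9 = -0*(-125) = -⅑*0 = 0)
-C = -1*0 = 0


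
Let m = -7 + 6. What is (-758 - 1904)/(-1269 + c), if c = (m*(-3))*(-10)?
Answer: 2662/1299 ≈ 2.0493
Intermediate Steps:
m = -1
c = -30 (c = -1*(-3)*(-10) = 3*(-10) = -30)
(-758 - 1904)/(-1269 + c) = (-758 - 1904)/(-1269 - 30) = -2662/(-1299) = -2662*(-1/1299) = 2662/1299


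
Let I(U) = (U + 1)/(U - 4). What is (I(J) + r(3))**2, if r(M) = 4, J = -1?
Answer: 16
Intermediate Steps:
I(U) = (1 + U)/(-4 + U)
(I(J) + r(3))**2 = ((1 - 1)/(-4 - 1) + 4)**2 = (0/(-5) + 4)**2 = (-1/5*0 + 4)**2 = (0 + 4)**2 = 4**2 = 16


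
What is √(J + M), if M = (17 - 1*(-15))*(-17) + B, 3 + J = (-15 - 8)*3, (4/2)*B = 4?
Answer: I*√614 ≈ 24.779*I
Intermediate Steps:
B = 2 (B = (½)*4 = 2)
J = -72 (J = -3 + (-15 - 8)*3 = -3 - 23*3 = -3 - 69 = -72)
M = -542 (M = (17 - 1*(-15))*(-17) + 2 = (17 + 15)*(-17) + 2 = 32*(-17) + 2 = -544 + 2 = -542)
√(J + M) = √(-72 - 542) = √(-614) = I*√614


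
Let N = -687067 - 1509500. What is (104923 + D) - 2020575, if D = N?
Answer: -4112219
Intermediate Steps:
N = -2196567
D = -2196567
(104923 + D) - 2020575 = (104923 - 2196567) - 2020575 = -2091644 - 2020575 = -4112219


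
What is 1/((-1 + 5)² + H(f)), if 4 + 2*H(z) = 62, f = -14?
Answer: 1/45 ≈ 0.022222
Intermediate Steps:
H(z) = 29 (H(z) = -2 + (½)*62 = -2 + 31 = 29)
1/((-1 + 5)² + H(f)) = 1/((-1 + 5)² + 29) = 1/(4² + 29) = 1/(16 + 29) = 1/45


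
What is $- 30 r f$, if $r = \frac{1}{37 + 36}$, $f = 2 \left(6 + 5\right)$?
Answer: $- \frac{660}{73} \approx -9.0411$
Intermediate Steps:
$f = 22$ ($f = 2 \cdot 11 = 22$)
$r = \frac{1}{73} \approx 0.013699$
$- 30 r f = \left(-30\right) \frac{1}{73} \cdot 22 = \left(- \frac{30}{73}\right) 22 = - \frac{660}{73}$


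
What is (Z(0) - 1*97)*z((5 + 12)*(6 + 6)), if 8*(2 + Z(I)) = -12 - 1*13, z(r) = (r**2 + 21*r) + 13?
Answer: -37510921/8 ≈ -4.6889e+6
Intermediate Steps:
z(r) = 13 + r**2 + 21*r
Z(I) = -41/8 (Z(I) = -2 + (-12 - 1*13)/8 = -2 + (-12 - 13)/8 = -2 + (1/8)*(-25) = -2 - 25/8 = -41/8)
(Z(0) - 1*97)*z((5 + 12)*(6 + 6)) = (-41/8 - 1*97)*(13 + ((5 + 12)*(6 + 6))**2 + 21*((5 + 12)*(6 + 6))) = (-41/8 - 97)*(13 + (17*12)**2 + 21*(17*12)) = -817*(13 + 204**2 + 21*204)/8 = -817*(13 + 41616 + 4284)/8 = -817/8*45913 = -37510921/8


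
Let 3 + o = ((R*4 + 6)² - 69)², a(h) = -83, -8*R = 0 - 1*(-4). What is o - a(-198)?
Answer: 2889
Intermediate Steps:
R = -½ (R = -(0 - 1*(-4))/8 = -(0 + 4)/8 = -⅛*4 = -½ ≈ -0.50000)
o = 2806 (o = -3 + ((-½*4 + 6)² - 69)² = -3 + ((-2 + 6)² - 69)² = -3 + (4² - 69)² = -3 + (16 - 69)² = -3 + (-53)² = -3 + 2809 = 2806)
o - a(-198) = 2806 - 1*(-83) = 2806 + 83 = 2889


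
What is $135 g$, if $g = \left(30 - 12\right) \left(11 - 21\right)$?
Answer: $-24300$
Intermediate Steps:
$g = -180$ ($g = 18 \left(-10\right) = -180$)
$135 g = 135 \left(-180\right) = -24300$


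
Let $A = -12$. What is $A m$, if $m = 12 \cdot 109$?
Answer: $-15696$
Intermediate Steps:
$m = 1308$
$A m = \left(-12\right) 1308 = -15696$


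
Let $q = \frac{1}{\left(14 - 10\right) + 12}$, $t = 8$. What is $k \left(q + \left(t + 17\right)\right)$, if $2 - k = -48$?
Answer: $\frac{10025}{8} \approx 1253.1$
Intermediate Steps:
$k = 50$ ($k = 2 - -48 = 2 + 48 = 50$)
$q = \frac{1}{16}$ ($q = \frac{1}{4 + 12} = \frac{1}{16} \approx 0.0625$)
$k \left(q + \left(t + 17\right)\right) = 50 \left(\frac{1}{16} + \left(8 + 17\right)\right) = 50 \left(\frac{1}{16} + 25\right) = 50 \cdot \frac{401}{16} = \frac{10025}{8}$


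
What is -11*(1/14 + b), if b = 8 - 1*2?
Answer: -935/14 ≈ -66.786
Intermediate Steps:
b = 6 (b = 8 - 2 = 6)
-11*(1/14 + b) = -11*(1/14 + 6) = -11*85/14 = -935/14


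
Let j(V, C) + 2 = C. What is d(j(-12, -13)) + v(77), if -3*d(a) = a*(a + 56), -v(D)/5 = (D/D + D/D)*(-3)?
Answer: 235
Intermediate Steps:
j(V, C) = -2 + C
v(D) = 30 (v(D) = -5*(D/D + D/D)*(-3) = -5*(1 + 1)*(-3) = -10*(-3) = -5*(-6) = 30)
d(a) = -a*(56 + a)/3 (d(a) = -a*(a + 56)/3 = -a*(56 + a)/3)
d(j(-12, -13)) + v(77) = -(-2 - 13)*(56 + (-2 - 13))/3 + 30 = -⅓*(-15)*(56 - 15) + 30 = -⅓*(-15)*41 + 30 = 205 + 30 = 235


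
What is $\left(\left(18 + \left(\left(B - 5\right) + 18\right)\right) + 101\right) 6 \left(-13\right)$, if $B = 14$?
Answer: $-11388$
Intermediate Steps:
$\left(\left(18 + \left(\left(B - 5\right) + 18\right)\right) + 101\right) 6 \left(-13\right) = \left(\left(18 + \left(\left(14 - 5\right) + 18\right)\right) + 101\right) 6 \left(-13\right) = \left(\left(18 + \left(9 + 18\right)\right) + 101\right) \left(-78\right) = \left(\left(18 + 27\right) + 101\right) \left(-78\right) = \left(45 + 101\right) \left(-78\right) = 146 \left(-78\right) = -11388$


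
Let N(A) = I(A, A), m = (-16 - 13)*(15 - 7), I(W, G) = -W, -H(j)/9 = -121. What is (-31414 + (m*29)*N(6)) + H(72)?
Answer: 10043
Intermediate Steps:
H(j) = 1089 (H(j) = -9*(-121) = 1089)
m = -232 (m = -29*8 = -232)
N(A) = -A
(-31414 + (m*29)*N(6)) + H(72) = (-31414 + (-232*29)*(-1*6)) + 1089 = (-31414 - 6728*(-6)) + 1089 = (-31414 + 40368) + 1089 = 8954 + 1089 = 10043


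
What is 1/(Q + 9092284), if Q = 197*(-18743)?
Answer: 1/5399913 ≈ 1.8519e-7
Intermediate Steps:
Q = -3692371
1/(Q + 9092284) = 1/(-3692371 + 9092284) = 1/5399913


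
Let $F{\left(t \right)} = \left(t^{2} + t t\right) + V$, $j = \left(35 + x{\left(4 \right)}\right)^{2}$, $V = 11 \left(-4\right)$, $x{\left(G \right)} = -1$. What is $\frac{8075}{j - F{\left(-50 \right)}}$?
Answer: $- \frac{17}{8} \approx -2.125$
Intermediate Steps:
$V = -44$
$j = 1156$ ($j = \left(35 - 1\right)^{2} = 34^{2} = 1156$)
$F{\left(t \right)} = -44 + 2 t^{2}$ ($F{\left(t \right)} = \left(t^{2} + t t\right) - 44 = \left(t^{2} + t^{2}\right) - 44 = 2 t^{2} - 44 = -44 + 2 t^{2}$)
$\frac{8075}{j - F{\left(-50 \right)}} = \frac{8075}{1156 - \left(-44 + 2 \left(-50\right)^{2}\right)} = \frac{8075}{1156 - \left(-44 + 2 \cdot 2500\right)} = \frac{8075}{1156 - \left(-44 + 5000\right)} = \frac{8075}{1156 - 4956} = \frac{8075}{-3800} = 8075 \left(- \frac{1}{3800}\right) = - \frac{17}{8}$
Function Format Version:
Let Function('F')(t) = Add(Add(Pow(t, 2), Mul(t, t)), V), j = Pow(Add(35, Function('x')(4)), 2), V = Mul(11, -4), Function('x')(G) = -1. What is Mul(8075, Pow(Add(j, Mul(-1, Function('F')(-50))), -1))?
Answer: Rational(-17, 8) ≈ -2.1250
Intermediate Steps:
V = -44
j = 1156 (j = Pow(Add(35, -1), 2) = Pow(34, 2) = 1156)
Function('F')(t) = Add(-44, Mul(2, Pow(t, 2))) (Function('F')(t) = Add(Add(Pow(t, 2), Mul(t, t)), -44) = Add(Add(Pow(t, 2), Pow(t, 2)), -44) = Add(Mul(2, Pow(t, 2)), -44) = Add(-44, Mul(2, Pow(t, 2))))
Mul(8075, Pow(Add(j, Mul(-1, Function('F')(-50))), -1)) = Mul(8075, Pow(Add(1156, Mul(-1, Add(-44, Mul(2, Pow(-50, 2))))), -1)) = Mul(8075, Pow(Add(1156, Mul(-1, Add(-44, Mul(2, 2500)))), -1)) = Mul(8075, Pow(Add(1156, Mul(-1, Add(-44, 5000))), -1)) = Mul(8075, Pow(Add(1156, Mul(-1, 4956)), -1)) = Mul(8075, Pow(Add(1156, -4956), -1)) = Mul(8075, Pow(-3800, -1)) = Mul(8075, Rational(-1, 3800)) = Rational(-17, 8)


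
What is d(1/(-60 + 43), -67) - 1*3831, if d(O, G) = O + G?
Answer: -66267/17 ≈ -3898.1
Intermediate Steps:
d(O, G) = G + O
d(1/(-60 + 43), -67) - 1*3831 = (-67 + 1/(-60 + 43)) - 1*3831 = (-67 + 1/(-17)) - 3831 = (-67 - 1/17) - 3831 = -1140/17 - 3831 = -66267/17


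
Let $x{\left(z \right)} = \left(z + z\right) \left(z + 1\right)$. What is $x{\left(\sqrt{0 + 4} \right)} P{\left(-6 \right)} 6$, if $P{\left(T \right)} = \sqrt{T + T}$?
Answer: $144 i \sqrt{3} \approx 249.42 i$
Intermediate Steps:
$P{\left(T \right)} = \sqrt{2} \sqrt{T}$ ($P{\left(T \right)} = \sqrt{2 T} = \sqrt{2} \sqrt{T}$)
$x{\left(z \right)} = 2 z \left(1 + z\right)$
$x{\left(\sqrt{0 + 4} \right)} P{\left(-6 \right)} 6 = 2 \sqrt{0 + 4} \left(1 + \sqrt{0 + 4}\right) \sqrt{2} \sqrt{-6} \cdot 6 = 2 \sqrt{4} \left(1 + \sqrt{4}\right) \sqrt{2} i \sqrt{6} \cdot 6 = 2 \cdot 2 \left(1 + 2\right) 2 i \sqrt{3} \cdot 6 = 2 \cdot 2 \cdot 3 \cdot 2 i \sqrt{3} \cdot 6 = 12 \cdot 2 i \sqrt{3} \cdot 6 = 24 i \sqrt{3} \cdot 6 = 144 i \sqrt{3}$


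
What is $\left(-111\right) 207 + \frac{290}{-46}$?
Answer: $- \frac{528616}{23} \approx -22983.0$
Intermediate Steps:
$\left(-111\right) 207 + \frac{290}{-46} = -22977 + 290 \left(- \frac{1}{46}\right) = -22977 - \frac{145}{23} = - \frac{528616}{23}$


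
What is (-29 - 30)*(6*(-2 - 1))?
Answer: 1062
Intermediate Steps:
(-29 - 30)*(6*(-2 - 1)) = -354*(-3) = -59*(-18) = 1062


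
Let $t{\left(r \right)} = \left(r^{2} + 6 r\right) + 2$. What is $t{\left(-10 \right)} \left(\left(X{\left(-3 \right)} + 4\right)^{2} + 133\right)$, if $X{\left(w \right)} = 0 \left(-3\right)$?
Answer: $6258$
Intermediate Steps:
$X{\left(w \right)} = 0$
$t{\left(r \right)} = 2 + r^{2} + 6 r$
$t{\left(-10 \right)} \left(\left(X{\left(-3 \right)} + 4\right)^{2} + 133\right) = \left(2 + \left(-10\right)^{2} + 6 \left(-10\right)\right) \left(\left(0 + 4\right)^{2} + 133\right) = \left(2 + 100 - 60\right) \left(4^{2} + 133\right) = 42 \left(16 + 133\right) = 42 \cdot 149 = 6258$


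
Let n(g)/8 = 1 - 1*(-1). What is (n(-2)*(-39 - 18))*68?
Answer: -62016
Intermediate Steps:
n(g) = 16 (n(g) = 8*(1 - 1*(-1)) = 8*(1 + 1) = 8*2 = 16)
(n(-2)*(-39 - 18))*68 = (16*(-39 - 18))*68 = (16*(-57))*68 = -912*68 = -62016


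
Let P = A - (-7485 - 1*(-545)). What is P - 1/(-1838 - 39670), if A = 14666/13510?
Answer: 1946186972519/280386540 ≈ 6941.1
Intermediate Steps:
A = 7333/6755 (A = 14666*(1/13510) = 7333/6755 ≈ 1.0856)
P = 46887033/6755 (P = 7333/6755 - (-7485 - 1*(-545)) = 7333/6755 - (-7485 + 545) = 7333/6755 - 1*(-6940) = 7333/6755 + 6940 = 46887033/6755 ≈ 6941.1)
P - 1/(-1838 - 39670) = 46887033/6755 - 1/(-1838 - 39670) = 46887033/6755 - 1/(-41508) = 46887033/6755 - 1*(-1/41508) = 46887033/6755 + 1/41508 = 1946186972519/280386540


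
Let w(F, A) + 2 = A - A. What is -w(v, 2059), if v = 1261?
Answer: 2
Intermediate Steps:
w(F, A) = -2 (w(F, A) = -2 + (A - A) = -2 + 0 = -2)
-w(v, 2059) = -1*(-2) = 2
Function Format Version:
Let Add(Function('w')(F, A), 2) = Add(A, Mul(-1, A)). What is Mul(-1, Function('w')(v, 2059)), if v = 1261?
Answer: 2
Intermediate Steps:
Function('w')(F, A) = -2 (Function('w')(F, A) = Add(-2, Add(A, Mul(-1, A))) = Add(-2, 0) = -2)
Mul(-1, Function('w')(v, 2059)) = Mul(-1, -2) = 2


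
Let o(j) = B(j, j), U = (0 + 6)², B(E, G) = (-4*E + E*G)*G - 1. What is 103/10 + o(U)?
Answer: 414813/10 ≈ 41481.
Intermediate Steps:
B(E, G) = -1 + G*(-4*E + E*G) (B(E, G) = G*(-4*E + E*G) - 1 = -1 + G*(-4*E + E*G))
U = 36 (U = 6² = 36)
o(j) = -1 + j³ - 4*j² (o(j) = -1 + j*j² - 4*j*j = -1 + j³ - 4*j²)
103/10 + o(U) = 103/10 + (-1 + 36³ - 4*36²) = 103*(⅒) + (-1 + 46656 - 4*1296) = 103/10 + (-1 + 46656 - 5184) = 103/10 + 41471 = 414813/10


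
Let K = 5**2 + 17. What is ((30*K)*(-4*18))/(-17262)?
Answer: 720/137 ≈ 5.2555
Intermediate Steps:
K = 42 (K = 25 + 17 = 42)
((30*K)*(-4*18))/(-17262) = ((30*42)*(-4*18))/(-17262) = (1260*(-72))*(-1/17262) = -90720*(-1/17262) = 720/137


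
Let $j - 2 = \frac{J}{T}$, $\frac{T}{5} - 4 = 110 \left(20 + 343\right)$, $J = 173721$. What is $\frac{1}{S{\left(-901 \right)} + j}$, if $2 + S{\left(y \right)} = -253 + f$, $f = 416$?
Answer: $\frac{199670}{32719931} \approx 0.0061024$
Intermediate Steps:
$S{\left(y \right)} = 161$ ($S{\left(y \right)} = -2 + \left(-253 + 416\right) = -2 + 163 = 161$)
$T = 199670$ ($T = 20 + 5 \cdot 110 \left(20 + 343\right) = 20 + 5 \cdot 110 \cdot 363 = 20 + 5 \cdot 39930 = 20 + 199650 = 199670$)
$j = \frac{573061}{199670}$ ($j = 2 + \frac{173721}{199670} = \frac{573061}{199670} \approx 2.87$)
$\frac{1}{S{\left(-901 \right)} + j} = \frac{1}{161 + \frac{573061}{199670}} = \frac{1}{\frac{32719931}{199670}} = \frac{199670}{32719931}$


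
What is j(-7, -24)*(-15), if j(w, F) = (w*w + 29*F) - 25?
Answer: 10080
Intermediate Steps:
j(w, F) = -25 + w**2 + 29*F (j(w, F) = (w**2 + 29*F) - 25 = -25 + w**2 + 29*F)
j(-7, -24)*(-15) = (-25 + (-7)**2 + 29*(-24))*(-15) = (-25 + 49 - 696)*(-15) = -672*(-15) = 10080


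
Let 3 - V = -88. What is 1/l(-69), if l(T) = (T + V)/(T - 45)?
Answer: -57/11 ≈ -5.1818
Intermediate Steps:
V = 91 (V = 3 - 1*(-88) = 3 + 88 = 91)
l(T) = (91 + T)/(-45 + T) (l(T) = (T + 91)/(T - 45) = (91 + T)/(-45 + T))
1/l(-69) = 1/((91 - 69)/(-45 - 69)) = 1/(22/(-114)) = 1/(-1/114*22) = 1/(-11/57) = -57/11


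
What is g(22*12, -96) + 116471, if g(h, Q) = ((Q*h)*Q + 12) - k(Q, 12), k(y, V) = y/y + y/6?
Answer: 2549522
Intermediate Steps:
k(y, V) = 1 + y/6 (k(y, V) = 1 + y*(⅙) = 1 + y/6)
g(h, Q) = 11 - Q/6 + h*Q² (g(h, Q) = ((Q*h)*Q + 12) - (1 + Q/6) = (h*Q² + 12) + (-1 - Q/6) = (12 + h*Q²) + (-1 - Q/6) = 11 - Q/6 + h*Q²)
g(22*12, -96) + 116471 = (11 - ⅙*(-96) + (22*12)*(-96)²) + 116471 = (11 + 16 + 264*9216) + 116471 = (11 + 16 + 2433024) + 116471 = 2433051 + 116471 = 2549522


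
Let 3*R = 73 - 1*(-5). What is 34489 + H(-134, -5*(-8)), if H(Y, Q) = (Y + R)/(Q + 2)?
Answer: 241405/7 ≈ 34486.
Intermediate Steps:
R = 26 (R = (73 - 1*(-5))/3 = (73 + 5)/3 = (⅓)*78 = 26)
H(Y, Q) = (26 + Y)/(2 + Q) (H(Y, Q) = (Y + 26)/(Q + 2) = (26 + Y)/(2 + Q))
34489 + H(-134, -5*(-8)) = 34489 + (26 - 134)/(2 - 5*(-8)) = 34489 - 108/(2 + 40) = 34489 - 108/42 = 34489 + (1/42)*(-108) = 34489 - 18/7 = 241405/7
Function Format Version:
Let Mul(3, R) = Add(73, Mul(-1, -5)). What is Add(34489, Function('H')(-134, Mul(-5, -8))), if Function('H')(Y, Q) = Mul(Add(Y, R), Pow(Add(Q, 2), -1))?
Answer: Rational(241405, 7) ≈ 34486.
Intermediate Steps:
R = 26 (R = Mul(Rational(1, 3), Add(73, Mul(-1, -5))) = Mul(Rational(1, 3), Add(73, 5)) = Mul(Rational(1, 3), 78) = 26)
Function('H')(Y, Q) = Mul(Pow(Add(2, Q), -1), Add(26, Y)) (Function('H')(Y, Q) = Mul(Add(Y, 26), Pow(Add(Q, 2), -1)) = Mul(Add(26, Y), Pow(Add(2, Q), -1)) = Mul(Pow(Add(2, Q), -1), Add(26, Y)))
Add(34489, Function('H')(-134, Mul(-5, -8))) = Add(34489, Mul(Pow(Add(2, Mul(-5, -8)), -1), Add(26, -134))) = Add(34489, Mul(Pow(Add(2, 40), -1), -108)) = Add(34489, Mul(Pow(42, -1), -108)) = Add(34489, Mul(Rational(1, 42), -108)) = Add(34489, Rational(-18, 7)) = Rational(241405, 7)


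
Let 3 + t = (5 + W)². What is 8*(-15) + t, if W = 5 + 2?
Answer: 21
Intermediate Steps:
W = 7
t = 141 (t = -3 + (5 + 7)² = -3 + 12² = -3 + 144 = 141)
8*(-15) + t = 8*(-15) + 141 = -120 + 141 = 21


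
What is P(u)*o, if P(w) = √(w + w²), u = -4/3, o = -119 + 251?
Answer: 88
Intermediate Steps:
o = 132
u = -4/3 (u = -4*⅓ = -4/3 ≈ -1.3333)
P(u)*o = √(-4*(1 - 4/3)/3)*132 = √(-4/3*(-⅓))*132 = √(4/9)*132 = (⅔)*132 = 88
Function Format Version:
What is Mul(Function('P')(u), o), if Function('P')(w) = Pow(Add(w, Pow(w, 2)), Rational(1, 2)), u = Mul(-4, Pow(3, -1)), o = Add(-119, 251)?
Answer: 88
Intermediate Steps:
o = 132
u = Rational(-4, 3) (u = Mul(-4, Rational(1, 3)) = Rational(-4, 3) ≈ -1.3333)
Mul(Function('P')(u), o) = Mul(Pow(Mul(Rational(-4, 3), Add(1, Rational(-4, 3))), Rational(1, 2)), 132) = Mul(Pow(Mul(Rational(-4, 3), Rational(-1, 3)), Rational(1, 2)), 132) = Mul(Pow(Rational(4, 9), Rational(1, 2)), 132) = Mul(Rational(2, 3), 132) = 88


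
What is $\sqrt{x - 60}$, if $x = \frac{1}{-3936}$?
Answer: $\frac{i \sqrt{58095606}}{984} \approx 7.746 i$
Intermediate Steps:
$x = - \frac{1}{3936} \approx -0.00025406$
$\sqrt{x - 60} = \sqrt{- \frac{1}{3936} - 60} = \sqrt{- \frac{236161}{3936}} = \frac{i \sqrt{58095606}}{984}$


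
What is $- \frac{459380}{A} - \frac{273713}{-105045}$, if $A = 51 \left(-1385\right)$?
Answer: $\frac{10080431}{1106615} \approx 9.1093$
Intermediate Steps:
$A = -70635$
$- \frac{459380}{A} - \frac{273713}{-105045} = - \frac{459380}{-70635} - \frac{273713}{-105045} = \left(-459380\right) \left(- \frac{1}{70635}\right) - - \frac{1837}{705} = \frac{91876}{14127} + \frac{1837}{705} = \frac{10080431}{1106615}$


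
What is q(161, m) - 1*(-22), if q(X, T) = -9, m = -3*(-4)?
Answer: 13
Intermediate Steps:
m = 12
q(161, m) - 1*(-22) = -9 - 1*(-22) = -9 + 22 = 13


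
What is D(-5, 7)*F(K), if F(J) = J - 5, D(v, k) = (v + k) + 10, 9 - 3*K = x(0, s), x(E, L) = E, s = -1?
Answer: -24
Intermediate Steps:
K = 3 (K = 3 - ⅓*0 = 3 + 0 = 3)
D(v, k) = 10 + k + v (D(v, k) = (k + v) + 10 = 10 + k + v)
F(J) = -5 + J
D(-5, 7)*F(K) = (10 + 7 - 5)*(-5 + 3) = 12*(-2) = -24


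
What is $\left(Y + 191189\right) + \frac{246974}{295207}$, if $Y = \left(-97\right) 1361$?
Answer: $\frac{17468235578}{295207} \approx 59173.0$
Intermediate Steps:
$Y = -132017$
$\left(Y + 191189\right) + \frac{246974}{295207} = \left(-132017 + 191189\right) + \frac{246974}{295207} = 59172 + 246974 \cdot \frac{1}{295207} = 59172 + \frac{246974}{295207} = \frac{17468235578}{295207}$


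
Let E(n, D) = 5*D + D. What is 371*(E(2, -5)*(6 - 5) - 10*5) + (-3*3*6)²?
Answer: -26764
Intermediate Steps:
E(n, D) = 6*D
371*(E(2, -5)*(6 - 5) - 10*5) + (-3*3*6)² = 371*((6*(-5))*(6 - 5) - 10*5) + (-3*3*6)² = 371*(-30*1 - 50) + (-9*6)² = 371*(-30 - 50) + (-54)² = 371*(-80) + 2916 = -29680 + 2916 = -26764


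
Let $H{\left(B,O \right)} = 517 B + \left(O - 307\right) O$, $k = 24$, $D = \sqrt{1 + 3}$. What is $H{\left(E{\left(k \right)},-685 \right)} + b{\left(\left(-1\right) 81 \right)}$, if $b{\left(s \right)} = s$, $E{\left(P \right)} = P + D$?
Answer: $692881$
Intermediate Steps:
$D = 2$ ($D = \sqrt{4} = 2$)
$E{\left(P \right)} = 2 + P$ ($E{\left(P \right)} = P + 2 = 2 + P$)
$H{\left(B,O \right)} = 517 B + O \left(-307 + O\right)$ ($H{\left(B,O \right)} = 517 B + \left(-307 + O\right) O = 517 B + O \left(-307 + O\right)$)
$H{\left(E{\left(k \right)},-685 \right)} + b{\left(\left(-1\right) 81 \right)} = \left(\left(-685\right)^{2} - -210295 + 517 \left(2 + 24\right)\right) - 81 = \left(469225 + 210295 + 517 \cdot 26\right) - 81 = \left(469225 + 210295 + 13442\right) - 81 = 692962 - 81 = 692881$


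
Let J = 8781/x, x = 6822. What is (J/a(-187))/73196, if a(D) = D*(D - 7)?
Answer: 2927/6038389805712 ≈ 4.8473e-10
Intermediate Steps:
J = 2927/2274 (J = 8781/6822 = 8781*(1/6822) = 2927/2274 ≈ 1.2872)
a(D) = D*(-7 + D)
(J/a(-187))/73196 = (2927/(2274*((-187*(-7 - 187)))))/73196 = (2927/(2274*((-187*(-194)))))*(1/73196) = ((2927/2274)/36278)*(1/73196) = ((2927/2274)*(1/36278))*(1/73196) = (2927/82496172)*(1/73196) = 2927/6038389805712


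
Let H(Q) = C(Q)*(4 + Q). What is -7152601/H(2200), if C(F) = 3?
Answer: -7152601/6612 ≈ -1081.8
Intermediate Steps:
H(Q) = 12 + 3*Q (H(Q) = 3*(4 + Q) = 12 + 3*Q)
-7152601/H(2200) = -7152601/(12 + 3*2200) = -7152601/(12 + 6600) = -7152601/6612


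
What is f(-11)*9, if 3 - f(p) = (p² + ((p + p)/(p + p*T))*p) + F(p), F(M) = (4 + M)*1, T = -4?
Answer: -1065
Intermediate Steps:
F(M) = 4 + M
f(p) = -1 - p² - p/3 (f(p) = 3 - ((p² + ((p + p)/(p + p*(-4)))*p) + (4 + p)) = 3 - ((p² + ((2*p)/(p - 4*p))*p) + (4 + p)) = 3 - ((p² + ((2*p)/((-3*p)))*p) + (4 + p)) = 3 - ((p² + ((2*p)*(-1/(3*p)))*p) + (4 + p)) = 3 - ((p² - 2*p/3) + (4 + p)) = 3 - (4 + p² + p/3) = 3 + (-4 - p² - p/3) = -1 - p² - p/3)
f(-11)*9 = (-1 - 1*(-11)² - ⅓*(-11))*9 = (-1 - 1*121 + 11/3)*9 = (-1 - 121 + 11/3)*9 = -355/3*9 = -1065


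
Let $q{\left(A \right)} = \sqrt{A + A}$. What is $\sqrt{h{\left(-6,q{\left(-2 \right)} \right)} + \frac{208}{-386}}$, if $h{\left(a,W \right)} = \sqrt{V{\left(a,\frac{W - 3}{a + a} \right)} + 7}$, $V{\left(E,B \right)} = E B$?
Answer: $\frac{\sqrt{-80288 + 74498 \sqrt{2} \sqrt{11 + 2 i}}}{386} \approx 1.3499 + 0.07865 i$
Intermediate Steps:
$V{\left(E,B \right)} = B E$
$q{\left(A \right)} = \sqrt{2} \sqrt{A}$ ($q{\left(A \right)} = \sqrt{2 A} = \sqrt{2} \sqrt{A}$)
$h{\left(a,W \right)} = \sqrt{\frac{11}{2} + \frac{W}{2}}$ ($h{\left(a,W \right)} = \sqrt{\frac{W - 3}{a + a} a + 7} = \sqrt{\frac{-3 + W}{2 a} a + 7} = \sqrt{\left(- \frac{3}{2} + \frac{W}{2}\right) + 7} = \sqrt{\frac{11}{2} + \frac{W}{2}}$)
$\sqrt{h{\left(-6,q{\left(-2 \right)} \right)} + \frac{208}{-386}} = \sqrt{\frac{\sqrt{22 + 2 \sqrt{2} \sqrt{-2}}}{2} + \frac{208}{-386}} = \sqrt{\frac{\sqrt{22 + 2 \sqrt{2} i \sqrt{2}}}{2} + 208 \left(- \frac{1}{386}\right)} = \sqrt{\frac{\sqrt{22 + 2 \cdot 2 i}}{2} - \frac{104}{193}} = \sqrt{\frac{\sqrt{22 + 4 i}}{2} - \frac{104}{193}} = \sqrt{- \frac{104}{193} + \frac{\sqrt{22 + 4 i}}{2}}$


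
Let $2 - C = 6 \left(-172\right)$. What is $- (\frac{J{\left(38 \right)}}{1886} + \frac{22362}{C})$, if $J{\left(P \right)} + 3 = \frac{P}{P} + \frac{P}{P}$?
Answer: $- \frac{21086849}{975062} \approx -21.626$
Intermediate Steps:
$J{\left(P \right)} = -1$ ($J{\left(P \right)} = -3 + \left(\frac{P}{P} + \frac{P}{P}\right) = -3 + \left(1 + 1\right) = -3 + 2 = -1$)
$C = 1034$ ($C = 2 - 6 \left(-172\right) = 2 - -1032 = 2 + 1032 = 1034$)
$- (\frac{J{\left(38 \right)}}{1886} + \frac{22362}{C}) = - (- \frac{1}{1886} + \frac{22362}{1034}) = - (\left(-1\right) \frac{1}{1886} + 22362 \cdot \frac{1}{1034}) = - (- \frac{1}{1886} + \frac{11181}{517}) = \left(-1\right) \frac{21086849}{975062} = - \frac{21086849}{975062}$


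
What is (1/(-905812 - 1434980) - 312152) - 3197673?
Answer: -8215770281401/2340792 ≈ -3.5098e+6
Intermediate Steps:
(1/(-905812 - 1434980) - 312152) - 3197673 = (1/(-2340792) - 312152) - 3197673 = (-1/2340792 - 312152) - 3197673 = -730682904385/2340792 - 3197673 = -8215770281401/2340792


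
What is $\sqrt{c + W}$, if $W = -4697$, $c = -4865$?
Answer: $i \sqrt{9562} \approx 97.786 i$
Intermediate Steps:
$\sqrt{c + W} = \sqrt{-4865 - 4697} = \sqrt{-9562} = i \sqrt{9562}$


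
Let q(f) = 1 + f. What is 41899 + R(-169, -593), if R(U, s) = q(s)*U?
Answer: 141947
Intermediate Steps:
R(U, s) = U*(1 + s) (R(U, s) = (1 + s)*U = U*(1 + s))
41899 + R(-169, -593) = 41899 - 169*(1 - 593) = 41899 - 169*(-592) = 41899 + 100048 = 141947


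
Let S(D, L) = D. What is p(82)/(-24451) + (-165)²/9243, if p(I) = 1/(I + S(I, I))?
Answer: 12130140073/4118233028 ≈ 2.9455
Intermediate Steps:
p(I) = 1/(2*I) (p(I) = 1/(I + I) = 1/(2*I))
p(82)/(-24451) + (-165)²/9243 = ((½)/82)/(-24451) + (-165)²/9243 = ((½)*(1/82))*(-1/24451) + 27225*(1/9243) = (1/164)*(-1/24451) + 3025/1027 = -1/4009964 + 3025/1027 = 12130140073/4118233028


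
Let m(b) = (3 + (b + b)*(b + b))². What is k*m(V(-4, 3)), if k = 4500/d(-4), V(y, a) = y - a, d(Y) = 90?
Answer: 1980050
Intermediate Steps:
m(b) = (3 + 4*b²)² (m(b) = (3 + (2*b)*(2*b))² = (3 + 4*b²)²)
k = 50 (k = 4500/90 = 4500*(1/90) = 50)
k*m(V(-4, 3)) = 50*(3 + 4*(-4 - 1*3)²)² = 50*(3 + 4*(-4 - 3)²)² = 50*(3 + 4*(-7)²)² = 50*(3 + 4*49)² = 50*(3 + 196)² = 50*199² = 50*39601 = 1980050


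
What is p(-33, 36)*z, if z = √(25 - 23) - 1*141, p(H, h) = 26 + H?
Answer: 987 - 7*√2 ≈ 977.10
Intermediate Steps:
z = -141 + √2 (z = √2 - 141 = -141 + √2 ≈ -139.59)
p(-33, 36)*z = (26 - 33)*(-141 + √2) = -7*(-141 + √2) = 987 - 7*√2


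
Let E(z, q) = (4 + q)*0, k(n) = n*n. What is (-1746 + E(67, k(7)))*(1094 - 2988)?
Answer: 3306924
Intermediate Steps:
k(n) = n²
E(z, q) = 0
(-1746 + E(67, k(7)))*(1094 - 2988) = (-1746 + 0)*(1094 - 2988) = -1746*(-1894) = 3306924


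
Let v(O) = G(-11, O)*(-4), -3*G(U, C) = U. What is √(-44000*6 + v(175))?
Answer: 2*I*√594033/3 ≈ 513.82*I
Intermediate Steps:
G(U, C) = -U/3
v(O) = -44/3 (v(O) = -⅓*(-11)*(-4) = (11/3)*(-4) = -44/3)
√(-44000*6 + v(175)) = √(-44000*6 - 44/3) = √(-8800*30 - 44/3) = √(-264000 - 44/3) = √(-792044/3) = 2*I*√594033/3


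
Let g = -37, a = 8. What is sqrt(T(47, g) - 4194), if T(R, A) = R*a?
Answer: I*sqrt(3818) ≈ 61.79*I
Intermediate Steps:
T(R, A) = 8*R (T(R, A) = R*8 = 8*R)
sqrt(T(47, g) - 4194) = sqrt(8*47 - 4194) = sqrt(376 - 4194) = sqrt(-3818) = I*sqrt(3818)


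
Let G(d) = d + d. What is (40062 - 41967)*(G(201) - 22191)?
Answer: 41508045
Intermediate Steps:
G(d) = 2*d
(40062 - 41967)*(G(201) - 22191) = (40062 - 41967)*(2*201 - 22191) = -1905*(402 - 22191) = -1905*(-21789) = 41508045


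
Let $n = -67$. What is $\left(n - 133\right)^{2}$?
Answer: $40000$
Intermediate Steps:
$\left(n - 133\right)^{2} = \left(-67 - 133\right)^{2} = \left(-200\right)^{2} = 40000$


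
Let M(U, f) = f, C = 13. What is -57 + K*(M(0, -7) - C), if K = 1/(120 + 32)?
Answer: -2171/38 ≈ -57.132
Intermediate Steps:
K = 1/152 ≈ 0.0065789
-57 + K*(M(0, -7) - C) = -57 + (-7 - 1*13)/152 = -57 + (-7 - 13)/152 = -57 + (1/152)*(-20) = -57 - 5/38 = -2171/38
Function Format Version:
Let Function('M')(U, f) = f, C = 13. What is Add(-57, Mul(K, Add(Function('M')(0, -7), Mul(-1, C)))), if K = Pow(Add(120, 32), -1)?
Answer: Rational(-2171, 38) ≈ -57.132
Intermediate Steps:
K = Rational(1, 152) (K = Pow(152, -1) = Rational(1, 152) ≈ 0.0065789)
Add(-57, Mul(K, Add(Function('M')(0, -7), Mul(-1, C)))) = Add(-57, Mul(Rational(1, 152), Add(-7, Mul(-1, 13)))) = Add(-57, Mul(Rational(1, 152), Add(-7, -13))) = Add(-57, Mul(Rational(1, 152), -20)) = Add(-57, Rational(-5, 38)) = Rational(-2171, 38)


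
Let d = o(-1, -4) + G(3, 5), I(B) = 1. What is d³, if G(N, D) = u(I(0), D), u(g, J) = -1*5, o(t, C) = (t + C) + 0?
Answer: -1000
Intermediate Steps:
o(t, C) = C + t (o(t, C) = (C + t) + 0 = C + t)
u(g, J) = -5
G(N, D) = -5
d = -10 (d = (-4 - 1) - 5 = -5 - 5 = -10)
d³ = (-10)³ = -1000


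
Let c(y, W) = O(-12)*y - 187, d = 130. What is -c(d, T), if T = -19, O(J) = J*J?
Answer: -18533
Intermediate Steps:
O(J) = J²
c(y, W) = -187 + 144*y (c(y, W) = (-12)²*y - 187 = 144*y - 187 = -187 + 144*y)
-c(d, T) = -(-187 + 144*130) = -(-187 + 18720) = -1*18533 = -18533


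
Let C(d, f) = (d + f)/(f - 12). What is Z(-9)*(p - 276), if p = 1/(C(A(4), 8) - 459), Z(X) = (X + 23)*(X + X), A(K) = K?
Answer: 765078/11 ≈ 69553.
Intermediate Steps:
C(d, f) = (d + f)/(-12 + f)
Z(X) = 2*X*(23 + X) (Z(X) = (23 + X)*(2*X) = 2*X*(23 + X))
p = -1/462 (p = 1/((4 + 8)/(-12 + 8) - 459) = 1/(12/(-4) - 459) = 1/(-1/4*12 - 459) = 1/(-3 - 459) = 1/(-462) = -1/462 ≈ -0.0021645)
Z(-9)*(p - 276) = (2*(-9)*(23 - 9))*(-1/462 - 276) = (2*(-9)*14)*(-127513/462) = -252*(-127513/462) = 765078/11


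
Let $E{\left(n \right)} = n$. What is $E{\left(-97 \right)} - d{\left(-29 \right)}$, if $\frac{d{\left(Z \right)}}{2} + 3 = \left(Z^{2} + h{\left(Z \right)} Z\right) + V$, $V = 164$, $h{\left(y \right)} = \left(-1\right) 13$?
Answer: $-2855$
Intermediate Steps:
$h{\left(y \right)} = -13$
$d{\left(Z \right)} = 322 - 26 Z + 2 Z^{2}$ ($d{\left(Z \right)} = -6 + 2 \left(\left(Z^{2} - 13 Z\right) + 164\right) = -6 + 2 \left(164 + Z^{2} - 13 Z\right) = -6 + \left(328 - 26 Z + 2 Z^{2}\right) = 322 - 26 Z + 2 Z^{2}$)
$E{\left(-97 \right)} - d{\left(-29 \right)} = -97 - \left(322 - -754 + 2 \left(-29\right)^{2}\right) = -97 - \left(322 + 754 + 2 \cdot 841\right) = -97 - \left(322 + 754 + 1682\right) = -97 - 2758 = -2855$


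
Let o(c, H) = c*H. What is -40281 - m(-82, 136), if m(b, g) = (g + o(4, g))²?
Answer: -502681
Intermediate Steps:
o(c, H) = H*c
m(b, g) = 25*g² (m(b, g) = (g + g*4)² = (g + 4*g)² = (5*g)² = 25*g²)
-40281 - m(-82, 136) = -40281 - 25*136² = -40281 - 25*18496 = -40281 - 1*462400 = -40281 - 462400 = -502681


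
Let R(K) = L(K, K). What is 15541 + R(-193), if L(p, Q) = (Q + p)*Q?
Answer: 90039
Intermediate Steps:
L(p, Q) = Q*(Q + p)
R(K) = 2*K² (R(K) = K*(K + K) = K*(2*K) = 2*K²)
15541 + R(-193) = 15541 + 2*(-193)² = 15541 + 2*37249 = 15541 + 74498 = 90039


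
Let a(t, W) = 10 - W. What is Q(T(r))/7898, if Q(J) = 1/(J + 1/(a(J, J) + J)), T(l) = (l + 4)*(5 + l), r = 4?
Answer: 5/2847229 ≈ 1.7561e-6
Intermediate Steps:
T(l) = (4 + l)*(5 + l)
Q(J) = 1/(1/10 + J) (Q(J) = 1/(J + 1/((10 - J) + J)) = 1/(J + 1/10) = 1/(1/10 + J))
Q(T(r))/7898 = (10/(1 + 10*(20 + 4**2 + 9*4)))/7898 = (10/(1 + 10*(20 + 16 + 36)))*(1/7898) = (10/(1 + 10*72))*(1/7898) = (10/(1 + 720))*(1/7898) = (10/721)*(1/7898) = 5/2847229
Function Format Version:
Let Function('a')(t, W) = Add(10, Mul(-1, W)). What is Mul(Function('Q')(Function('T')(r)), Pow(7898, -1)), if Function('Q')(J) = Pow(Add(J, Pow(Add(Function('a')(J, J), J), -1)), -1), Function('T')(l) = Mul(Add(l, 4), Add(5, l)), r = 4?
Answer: Rational(5, 2847229) ≈ 1.7561e-6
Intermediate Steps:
Function('T')(l) = Mul(Add(4, l), Add(5, l))
Function('Q')(J) = Pow(Add(Rational(1, 10), J), -1) (Function('Q')(J) = Pow(Add(J, Pow(Add(Add(10, Mul(-1, J)), J), -1)), -1) = Pow(Add(J, Pow(10, -1)), -1) = Pow(Add(J, Rational(1, 10)), -1) = Pow(Add(Rational(1, 10), J), -1))
Mul(Function('Q')(Function('T')(r)), Pow(7898, -1)) = Mul(Mul(10, Pow(Add(1, Mul(10, Add(20, Pow(4, 2), Mul(9, 4)))), -1)), Pow(7898, -1)) = Mul(Mul(10, Pow(Add(1, Mul(10, Add(20, 16, 36))), -1)), Rational(1, 7898)) = Mul(Mul(10, Pow(Add(1, Mul(10, 72)), -1)), Rational(1, 7898)) = Mul(Mul(10, Pow(Add(1, 720), -1)), Rational(1, 7898)) = Mul(Mul(10, Pow(721, -1)), Rational(1, 7898)) = Mul(Mul(10, Rational(1, 721)), Rational(1, 7898)) = Mul(Rational(10, 721), Rational(1, 7898)) = Rational(5, 2847229)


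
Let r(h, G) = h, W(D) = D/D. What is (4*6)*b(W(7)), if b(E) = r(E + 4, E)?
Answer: 120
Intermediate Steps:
W(D) = 1
b(E) = 4 + E (b(E) = E + 4 = 4 + E)
(4*6)*b(W(7)) = (4*6)*(4 + 1) = 24*5 = 120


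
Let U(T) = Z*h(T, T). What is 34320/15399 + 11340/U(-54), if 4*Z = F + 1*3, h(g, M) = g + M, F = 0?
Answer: -707180/5133 ≈ -137.77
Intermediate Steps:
h(g, M) = M + g
Z = ¾ (Z = (0 + 1*3)/4 = (0 + 3)/4 = (¼)*3 = ¾ ≈ 0.75000)
U(T) = 3*T/2 (U(T) = 3*(T + T)/4 = 3*(2*T)/4 = 3*T/2)
34320/15399 + 11340/U(-54) = 34320/15399 + 11340/(((3/2)*(-54))) = 34320*(1/15399) + 11340/(-81) = 11440/5133 + 11340*(-1/81) = 11440/5133 - 140 = -707180/5133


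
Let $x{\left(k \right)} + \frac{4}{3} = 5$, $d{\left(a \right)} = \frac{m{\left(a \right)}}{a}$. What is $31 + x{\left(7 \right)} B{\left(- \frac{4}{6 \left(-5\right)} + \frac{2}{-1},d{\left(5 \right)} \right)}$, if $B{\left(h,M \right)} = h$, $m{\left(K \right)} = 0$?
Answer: $\frac{1087}{45} \approx 24.156$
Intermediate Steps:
$d{\left(a \right)} = 0$ ($d{\left(a \right)} = \frac{0}{a} = 0$)
$x{\left(k \right)} = \frac{11}{3}$ ($x{\left(k \right)} = - \frac{4}{3} + 5 = \frac{11}{3}$)
$31 + x{\left(7 \right)} B{\left(- \frac{4}{6 \left(-5\right)} + \frac{2}{-1},d{\left(5 \right)} \right)} = 31 + \frac{11 \left(- \frac{4}{6 \left(-5\right)} + \frac{2}{-1}\right)}{3} = 31 + \frac{11 \left(- \frac{4}{-30} + 2 \left(-1\right)\right)}{3} = 31 + \frac{11 \left(\left(-4\right) \left(- \frac{1}{30}\right) - 2\right)}{3} = 31 + \frac{11 \left(\frac{2}{15} - 2\right)}{3} = 31 + \frac{11}{3} \left(- \frac{28}{15}\right) = 31 - \frac{308}{45} = \frac{1087}{45}$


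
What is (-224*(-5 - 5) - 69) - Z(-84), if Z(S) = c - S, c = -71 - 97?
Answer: 2255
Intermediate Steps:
c = -168
Z(S) = -168 - S
(-224*(-5 - 5) - 69) - Z(-84) = (-224*(-5 - 5) - 69) - (-168 - 1*(-84)) = (-224*(-10) - 69) - (-168 + 84) = (-112*(-20) - 69) - 1*(-84) = (2240 - 69) + 84 = 2171 + 84 = 2255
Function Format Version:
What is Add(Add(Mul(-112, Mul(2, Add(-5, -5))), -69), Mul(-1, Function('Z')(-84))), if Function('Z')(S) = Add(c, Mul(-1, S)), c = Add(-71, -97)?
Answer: 2255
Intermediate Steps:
c = -168
Function('Z')(S) = Add(-168, Mul(-1, S))
Add(Add(Mul(-112, Mul(2, Add(-5, -5))), -69), Mul(-1, Function('Z')(-84))) = Add(Add(Mul(-112, Mul(2, Add(-5, -5))), -69), Mul(-1, Add(-168, Mul(-1, -84)))) = Add(Add(Mul(-112, Mul(2, -10)), -69), Mul(-1, Add(-168, 84))) = Add(Add(Mul(-112, -20), -69), Mul(-1, -84)) = Add(Add(2240, -69), 84) = Add(2171, 84) = 2255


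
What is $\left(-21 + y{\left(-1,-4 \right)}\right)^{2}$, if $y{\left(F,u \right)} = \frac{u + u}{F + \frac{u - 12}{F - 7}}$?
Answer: $841$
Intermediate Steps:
$y{\left(F,u \right)} = \frac{2 u}{F + \frac{-12 + u}{-7 + F}}$
$\left(-21 + y{\left(-1,-4 \right)}\right)^{2} = \left(-21 + 2 \left(-4\right) \frac{1}{-12 - 4 + \left(-1\right)^{2} - -7} \left(-7 - 1\right)\right)^{2} = \left(-21 + 2 \left(-4\right) \frac{1}{-12 - 4 + 1 + 7} \left(-8\right)\right)^{2} = \left(-21 + 2 \left(-4\right) \frac{1}{-8} \left(-8\right)\right)^{2} = \left(-21 + 2 \left(-4\right) \left(- \frac{1}{8}\right) \left(-8\right)\right)^{2} = \left(-21 - 8\right)^{2} = \left(-29\right)^{2} = 841$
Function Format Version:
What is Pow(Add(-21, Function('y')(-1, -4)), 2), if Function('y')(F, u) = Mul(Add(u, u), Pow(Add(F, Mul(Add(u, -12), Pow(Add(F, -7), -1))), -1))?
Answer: 841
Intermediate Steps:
Function('y')(F, u) = Mul(2, u, Pow(Add(F, Mul(Pow(Add(-7, F), -1), Add(-12, u))), -1)) (Function('y')(F, u) = Mul(Mul(2, u), Pow(Add(F, Mul(Add(-12, u), Pow(Add(-7, F), -1))), -1)) = Mul(Mul(2, u), Pow(Add(F, Mul(Pow(Add(-7, F), -1), Add(-12, u))), -1)) = Mul(2, u, Pow(Add(F, Mul(Pow(Add(-7, F), -1), Add(-12, u))), -1)))
Pow(Add(-21, Function('y')(-1, -4)), 2) = Pow(Add(-21, Mul(2, -4, Pow(Add(-12, -4, Pow(-1, 2), Mul(-7, -1)), -1), Add(-7, -1))), 2) = Pow(Add(-21, Mul(2, -4, Pow(Add(-12, -4, 1, 7), -1), -8)), 2) = Pow(Add(-21, Mul(2, -4, Pow(-8, -1), -8)), 2) = Pow(Add(-21, Mul(2, -4, Rational(-1, 8), -8)), 2) = Pow(Add(-21, -8), 2) = Pow(-29, 2) = 841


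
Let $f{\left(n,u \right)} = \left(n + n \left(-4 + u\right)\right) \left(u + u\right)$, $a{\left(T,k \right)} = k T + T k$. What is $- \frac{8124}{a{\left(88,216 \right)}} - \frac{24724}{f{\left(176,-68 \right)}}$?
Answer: $- \frac{27274}{119493} \approx -0.22825$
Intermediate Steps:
$a{\left(T,k \right)} = 2 T k$ ($a{\left(T,k \right)} = T k + T k = 2 T k$)
$f{\left(n,u \right)} = 2 u \left(n + n \left(-4 + u\right)\right)$ ($f{\left(n,u \right)} = \left(n + n \left(-4 + u\right)\right) 2 u = 2 u \left(n + n \left(-4 + u\right)\right)$)
$- \frac{8124}{a{\left(88,216 \right)}} - \frac{24724}{f{\left(176,-68 \right)}} = - \frac{8124}{2 \cdot 88 \cdot 216} - \frac{24724}{2 \cdot 176 \left(-68\right) \left(-3 - 68\right)} = - \frac{8124}{38016} - \frac{24724}{2 \cdot 176 \left(-68\right) \left(-71\right)} = \left(-8124\right) \frac{1}{38016} - \frac{24724}{1699456} = - \frac{677}{3168} - \frac{6181}{424864} = - \frac{27274}{119493}$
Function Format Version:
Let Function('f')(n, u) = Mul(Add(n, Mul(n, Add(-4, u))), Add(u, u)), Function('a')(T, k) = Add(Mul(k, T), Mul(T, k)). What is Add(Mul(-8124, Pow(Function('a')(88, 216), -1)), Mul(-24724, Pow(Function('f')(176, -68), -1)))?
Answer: Rational(-27274, 119493) ≈ -0.22825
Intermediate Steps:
Function('a')(T, k) = Mul(2, T, k) (Function('a')(T, k) = Add(Mul(T, k), Mul(T, k)) = Mul(2, T, k))
Function('f')(n, u) = Mul(2, u, Add(n, Mul(n, Add(-4, u)))) (Function('f')(n, u) = Mul(Add(n, Mul(n, Add(-4, u))), Mul(2, u)) = Mul(2, u, Add(n, Mul(n, Add(-4, u)))))
Add(Mul(-8124, Pow(Function('a')(88, 216), -1)), Mul(-24724, Pow(Function('f')(176, -68), -1))) = Add(Mul(-8124, Pow(Mul(2, 88, 216), -1)), Mul(-24724, Pow(Mul(2, 176, -68, Add(-3, -68)), -1))) = Add(Mul(-8124, Pow(38016, -1)), Mul(-24724, Pow(Mul(2, 176, -68, -71), -1))) = Add(Mul(-8124, Rational(1, 38016)), Mul(-24724, Pow(1699456, -1))) = Add(Rational(-677, 3168), Mul(-24724, Rational(1, 1699456))) = Add(Rational(-677, 3168), Rational(-6181, 424864)) = Rational(-27274, 119493)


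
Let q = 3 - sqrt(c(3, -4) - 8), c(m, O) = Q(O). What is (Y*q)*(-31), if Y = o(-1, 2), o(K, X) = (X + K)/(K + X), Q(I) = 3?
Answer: -93 + 31*I*sqrt(5) ≈ -93.0 + 69.318*I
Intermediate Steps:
c(m, O) = 3
o(K, X) = 1 (o(K, X) = (K + X)/(K + X) = 1)
Y = 1
q = 3 - I*sqrt(5) (q = 3 - sqrt(3 - 8) = 3 - sqrt(-5) = 3 - I*sqrt(5) ≈ 3.0 - 2.2361*I)
(Y*q)*(-31) = (1*(3 - I*sqrt(5)))*(-31) = (3 - I*sqrt(5))*(-31) = -93 + 31*I*sqrt(5)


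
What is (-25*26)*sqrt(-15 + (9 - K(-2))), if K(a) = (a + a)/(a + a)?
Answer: -650*I*sqrt(7) ≈ -1719.7*I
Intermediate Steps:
K(a) = 1 (K(a) = (2*a)/((2*a)) = (2*a)*(1/(2*a)) = 1)
(-25*26)*sqrt(-15 + (9 - K(-2))) = (-25*26)*sqrt(-15 + (9 - 1*1)) = -650*sqrt(-15 + (9 - 1)) = -650*sqrt(-15 + 8) = -650*I*sqrt(7)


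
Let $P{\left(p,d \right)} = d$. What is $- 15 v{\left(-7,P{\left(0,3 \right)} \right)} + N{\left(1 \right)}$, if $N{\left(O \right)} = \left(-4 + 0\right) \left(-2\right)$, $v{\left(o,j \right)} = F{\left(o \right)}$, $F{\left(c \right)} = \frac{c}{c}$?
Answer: $-7$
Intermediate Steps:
$F{\left(c \right)} = 1$
$v{\left(o,j \right)} = 1$
$N{\left(O \right)} = 8$ ($N{\left(O \right)} = \left(-4\right) \left(-2\right) = 8$)
$- 15 v{\left(-7,P{\left(0,3 \right)} \right)} + N{\left(1 \right)} = \left(-15\right) 1 + 8 = -15 + 8 = -7$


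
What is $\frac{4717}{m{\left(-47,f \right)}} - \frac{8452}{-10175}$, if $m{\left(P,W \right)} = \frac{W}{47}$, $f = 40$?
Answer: $\frac{451225081}{81400} \approx 5543.3$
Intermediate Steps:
$m{\left(P,W \right)} = \frac{W}{47}$ ($m{\left(P,W \right)} = W \frac{1}{47} = \frac{W}{47}$)
$\frac{4717}{m{\left(-47,f \right)}} - \frac{8452}{-10175} = \frac{4717}{\frac{1}{47} \cdot 40} - \frac{8452}{-10175} = \frac{4717}{\frac{40}{47}} - - \frac{8452}{10175} = 4717 \cdot \frac{47}{40} + \frac{8452}{10175} = \frac{221699}{40} + \frac{8452}{10175} = \frac{451225081}{81400}$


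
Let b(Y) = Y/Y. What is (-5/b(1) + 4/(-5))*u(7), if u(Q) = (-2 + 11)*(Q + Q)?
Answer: -3654/5 ≈ -730.80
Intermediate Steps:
b(Y) = 1
u(Q) = 18*Q (u(Q) = 9*(2*Q) = 18*Q)
(-5/b(1) + 4/(-5))*u(7) = (-5/1 + 4/(-5))*(18*7) = (-5*1 + 4*(-⅕))*126 = (-5 - ⅘)*126 = -29/5*126 = -3654/5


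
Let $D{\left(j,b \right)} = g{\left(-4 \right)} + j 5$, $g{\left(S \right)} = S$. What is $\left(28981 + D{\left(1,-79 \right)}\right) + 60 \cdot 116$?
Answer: $35942$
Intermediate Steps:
$D{\left(j,b \right)} = -4 + 5 j$ ($D{\left(j,b \right)} = -4 + j 5 = -4 + 5 j$)
$\left(28981 + D{\left(1,-79 \right)}\right) + 60 \cdot 116 = \left(28981 + \left(-4 + 5 \cdot 1\right)\right) + 60 \cdot 116 = \left(28981 + \left(-4 + 5\right)\right) + 6960 = \left(28981 + 1\right) + 6960 = 28982 + 6960 = 35942$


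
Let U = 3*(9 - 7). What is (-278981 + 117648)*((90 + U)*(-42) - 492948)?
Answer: 80179274340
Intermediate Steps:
U = 6 (U = 3*2 = 6)
(-278981 + 117648)*((90 + U)*(-42) - 492948) = (-278981 + 117648)*((90 + 6)*(-42) - 492948) = -161333*(96*(-42) - 492948) = -161333*(-4032 - 492948) = -161333*(-496980) = 80179274340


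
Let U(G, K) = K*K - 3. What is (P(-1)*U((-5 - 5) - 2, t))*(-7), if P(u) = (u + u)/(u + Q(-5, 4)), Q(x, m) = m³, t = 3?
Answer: 4/3 ≈ 1.3333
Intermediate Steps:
U(G, K) = -3 + K² (U(G, K) = K² - 3 = -3 + K²)
P(u) = 2*u/(64 + u) (P(u) = (u + u)/(u + 4³) = (2*u)/(u + 64) = (2*u)/(64 + u) = 2*u/(64 + u))
(P(-1)*U((-5 - 5) - 2, t))*(-7) = ((2*(-1)/(64 - 1))*(-3 + 3²))*(-7) = ((2*(-1)/63)*(-3 + 9))*(-7) = ((2*(-1)*(1/63))*6)*(-7) = -2/63*6*(-7) = -4/21*(-7) = 4/3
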